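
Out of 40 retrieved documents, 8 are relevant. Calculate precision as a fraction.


Precision = relevant_retrieved / total_retrieved
= 8 / 40
= 8 / (8 + 32)
= 1/5

1/5


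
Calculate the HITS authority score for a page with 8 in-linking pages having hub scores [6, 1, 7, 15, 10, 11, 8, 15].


Authority = sum of hub scores of in-linkers
In-link 1: hub score = 6
In-link 2: hub score = 1
In-link 3: hub score = 7
In-link 4: hub score = 15
In-link 5: hub score = 10
In-link 6: hub score = 11
In-link 7: hub score = 8
In-link 8: hub score = 15
Authority = 6 + 1 + 7 + 15 + 10 + 11 + 8 + 15 = 73

73


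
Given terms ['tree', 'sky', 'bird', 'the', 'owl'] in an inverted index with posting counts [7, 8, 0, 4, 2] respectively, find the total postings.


Summing posting list sizes:
'tree': 7 postings
'sky': 8 postings
'bird': 0 postings
'the': 4 postings
'owl': 2 postings
Total = 7 + 8 + 0 + 4 + 2 = 21

21


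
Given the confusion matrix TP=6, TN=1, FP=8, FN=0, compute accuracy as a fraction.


Accuracy = (TP + TN) / (TP + TN + FP + FN)
TP + TN = 6 + 1 = 7
Total = 6 + 1 + 8 + 0 = 15
Accuracy = 7 / 15 = 7/15

7/15


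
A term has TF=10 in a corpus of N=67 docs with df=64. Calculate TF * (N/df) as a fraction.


TF * (N/df)
= 10 * (67/64)
= 10 * 67/64
= 335/32

335/32


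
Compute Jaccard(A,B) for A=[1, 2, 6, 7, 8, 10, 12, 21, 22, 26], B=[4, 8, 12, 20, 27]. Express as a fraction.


A intersect B = [8, 12]
|A intersect B| = 2
A union B = [1, 2, 4, 6, 7, 8, 10, 12, 20, 21, 22, 26, 27]
|A union B| = 13
Jaccard = 2/13 = 2/13

2/13


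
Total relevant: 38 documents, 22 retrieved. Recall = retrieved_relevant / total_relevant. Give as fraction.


Recall = retrieved_relevant / total_relevant
= 22 / 38
= 22 / (22 + 16)
= 11/19

11/19


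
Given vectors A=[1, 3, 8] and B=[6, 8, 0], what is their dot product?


Dot product = sum of element-wise products
A[0]*B[0] = 1*6 = 6
A[1]*B[1] = 3*8 = 24
A[2]*B[2] = 8*0 = 0
Sum = 6 + 24 + 0 = 30

30


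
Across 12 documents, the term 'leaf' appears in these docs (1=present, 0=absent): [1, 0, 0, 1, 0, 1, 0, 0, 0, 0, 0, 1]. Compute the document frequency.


Checking each document for 'leaf':
Doc 1: present
Doc 2: absent
Doc 3: absent
Doc 4: present
Doc 5: absent
Doc 6: present
Doc 7: absent
Doc 8: absent
Doc 9: absent
Doc 10: absent
Doc 11: absent
Doc 12: present
df = sum of presences = 1 + 0 + 0 + 1 + 0 + 1 + 0 + 0 + 0 + 0 + 0 + 1 = 4

4


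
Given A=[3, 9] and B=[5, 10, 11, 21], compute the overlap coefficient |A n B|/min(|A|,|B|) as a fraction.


A intersect B = []
|A intersect B| = 0
min(|A|, |B|) = min(2, 4) = 2
Overlap = 0 / 2 = 0

0


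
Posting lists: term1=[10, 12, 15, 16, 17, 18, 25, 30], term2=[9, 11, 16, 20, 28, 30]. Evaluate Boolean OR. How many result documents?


Boolean OR: find union of posting lists
term1 docs: [10, 12, 15, 16, 17, 18, 25, 30]
term2 docs: [9, 11, 16, 20, 28, 30]
Union: [9, 10, 11, 12, 15, 16, 17, 18, 20, 25, 28, 30]
|union| = 12

12


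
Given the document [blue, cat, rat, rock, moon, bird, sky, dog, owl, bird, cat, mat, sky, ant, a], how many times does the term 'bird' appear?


Document has 15 words
Scanning for 'bird':
Found at positions: [5, 9]
Count = 2

2


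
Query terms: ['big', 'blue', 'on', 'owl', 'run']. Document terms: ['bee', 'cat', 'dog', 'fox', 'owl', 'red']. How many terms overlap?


Query terms: ['big', 'blue', 'on', 'owl', 'run']
Document terms: ['bee', 'cat', 'dog', 'fox', 'owl', 'red']
Common terms: ['owl']
Overlap count = 1

1


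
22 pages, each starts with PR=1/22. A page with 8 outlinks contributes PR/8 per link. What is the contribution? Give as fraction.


Initial PR = 1/22 = 1/22
Outlinks = 8
Contribution per link = PR / outlinks
= 1/22 / 8
= 1/176

1/176


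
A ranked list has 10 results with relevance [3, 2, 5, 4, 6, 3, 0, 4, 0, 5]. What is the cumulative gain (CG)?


Cumulative Gain = sum of relevance scores
Position 1: rel=3, running sum=3
Position 2: rel=2, running sum=5
Position 3: rel=5, running sum=10
Position 4: rel=4, running sum=14
Position 5: rel=6, running sum=20
Position 6: rel=3, running sum=23
Position 7: rel=0, running sum=23
Position 8: rel=4, running sum=27
Position 9: rel=0, running sum=27
Position 10: rel=5, running sum=32
CG = 32

32


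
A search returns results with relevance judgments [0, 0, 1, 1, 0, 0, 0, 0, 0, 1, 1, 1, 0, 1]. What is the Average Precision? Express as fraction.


Computing P@k for each relevant position:
Position 1: not relevant
Position 2: not relevant
Position 3: relevant, P@3 = 1/3 = 1/3
Position 4: relevant, P@4 = 2/4 = 1/2
Position 5: not relevant
Position 6: not relevant
Position 7: not relevant
Position 8: not relevant
Position 9: not relevant
Position 10: relevant, P@10 = 3/10 = 3/10
Position 11: relevant, P@11 = 4/11 = 4/11
Position 12: relevant, P@12 = 5/12 = 5/12
Position 13: not relevant
Position 14: relevant, P@14 = 6/14 = 3/7
Sum of P@k = 1/3 + 1/2 + 3/10 + 4/11 + 5/12 + 3/7 = 3607/1540
AP = 3607/1540 / 6 = 3607/9240

3607/9240


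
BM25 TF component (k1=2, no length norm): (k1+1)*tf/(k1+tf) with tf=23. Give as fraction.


BM25 TF component = (k1+1)*tf / (k1+tf)
k1 = 2, tf = 23
Numerator = (2+1)*23 = 69
Denominator = 2 + 23 = 25
= 69/25 = 69/25

69/25


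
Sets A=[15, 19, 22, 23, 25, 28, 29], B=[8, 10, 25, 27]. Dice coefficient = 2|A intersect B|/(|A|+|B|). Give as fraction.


A intersect B = [25]
|A intersect B| = 1
|A| = 7, |B| = 4
Dice = 2*1 / (7+4)
= 2 / 11 = 2/11

2/11


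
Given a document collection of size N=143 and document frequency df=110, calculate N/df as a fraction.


IDF ratio = N / df
= 143 / 110
= 13/10

13/10


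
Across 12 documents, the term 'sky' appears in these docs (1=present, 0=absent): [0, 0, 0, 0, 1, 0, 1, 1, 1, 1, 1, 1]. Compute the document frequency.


Checking each document for 'sky':
Doc 1: absent
Doc 2: absent
Doc 3: absent
Doc 4: absent
Doc 5: present
Doc 6: absent
Doc 7: present
Doc 8: present
Doc 9: present
Doc 10: present
Doc 11: present
Doc 12: present
df = sum of presences = 0 + 0 + 0 + 0 + 1 + 0 + 1 + 1 + 1 + 1 + 1 + 1 = 7

7


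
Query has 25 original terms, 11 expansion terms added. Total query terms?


Original terms: 25
Expansion terms: 11
Total = 25 + 11 = 36

36


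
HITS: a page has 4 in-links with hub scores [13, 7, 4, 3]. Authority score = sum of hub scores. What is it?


Authority = sum of hub scores of in-linkers
In-link 1: hub score = 13
In-link 2: hub score = 7
In-link 3: hub score = 4
In-link 4: hub score = 3
Authority = 13 + 7 + 4 + 3 = 27

27


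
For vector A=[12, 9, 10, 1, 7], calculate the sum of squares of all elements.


|A|^2 = sum of squared components
A[0]^2 = 12^2 = 144
A[1]^2 = 9^2 = 81
A[2]^2 = 10^2 = 100
A[3]^2 = 1^2 = 1
A[4]^2 = 7^2 = 49
Sum = 144 + 81 + 100 + 1 + 49 = 375

375


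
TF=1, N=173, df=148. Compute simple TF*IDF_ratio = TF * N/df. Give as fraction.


TF * (N/df)
= 1 * (173/148)
= 1 * 173/148
= 173/148

173/148


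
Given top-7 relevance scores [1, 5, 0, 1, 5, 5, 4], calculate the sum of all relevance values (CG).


Cumulative Gain = sum of relevance scores
Position 1: rel=1, running sum=1
Position 2: rel=5, running sum=6
Position 3: rel=0, running sum=6
Position 4: rel=1, running sum=7
Position 5: rel=5, running sum=12
Position 6: rel=5, running sum=17
Position 7: rel=4, running sum=21
CG = 21

21


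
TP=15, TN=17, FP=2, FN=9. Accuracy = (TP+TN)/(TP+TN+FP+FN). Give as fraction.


Accuracy = (TP + TN) / (TP + TN + FP + FN)
TP + TN = 15 + 17 = 32
Total = 15 + 17 + 2 + 9 = 43
Accuracy = 32 / 43 = 32/43

32/43


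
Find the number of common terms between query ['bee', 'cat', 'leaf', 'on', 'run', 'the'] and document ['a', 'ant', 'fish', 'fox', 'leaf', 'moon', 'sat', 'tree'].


Query terms: ['bee', 'cat', 'leaf', 'on', 'run', 'the']
Document terms: ['a', 'ant', 'fish', 'fox', 'leaf', 'moon', 'sat', 'tree']
Common terms: ['leaf']
Overlap count = 1

1


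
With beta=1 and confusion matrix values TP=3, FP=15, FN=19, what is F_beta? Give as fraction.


P = TP/(TP+FP) = 3/18 = 1/6
R = TP/(TP+FN) = 3/22 = 3/22
beta^2 = 1^2 = 1
(1 + beta^2) = 2
Numerator = (1+beta^2)*P*R = 1/22
Denominator = beta^2*P + R = 1/6 + 3/22 = 10/33
F_beta = 3/20

3/20


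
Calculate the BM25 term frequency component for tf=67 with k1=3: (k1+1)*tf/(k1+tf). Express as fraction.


BM25 TF component = (k1+1)*tf / (k1+tf)
k1 = 3, tf = 67
Numerator = (3+1)*67 = 268
Denominator = 3 + 67 = 70
= 268/70 = 134/35

134/35


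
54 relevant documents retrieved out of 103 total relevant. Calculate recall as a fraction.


Recall = retrieved_relevant / total_relevant
= 54 / 103
= 54 / (54 + 49)
= 54/103

54/103


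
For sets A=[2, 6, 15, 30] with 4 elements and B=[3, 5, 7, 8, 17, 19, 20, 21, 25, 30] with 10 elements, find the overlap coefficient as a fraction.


A intersect B = [30]
|A intersect B| = 1
min(|A|, |B|) = min(4, 10) = 4
Overlap = 1 / 4 = 1/4

1/4


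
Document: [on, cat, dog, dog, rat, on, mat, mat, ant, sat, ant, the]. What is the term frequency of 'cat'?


Document has 12 words
Scanning for 'cat':
Found at positions: [1]
Count = 1

1


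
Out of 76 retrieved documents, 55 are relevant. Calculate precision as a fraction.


Precision = relevant_retrieved / total_retrieved
= 55 / 76
= 55 / (55 + 21)
= 55/76

55/76


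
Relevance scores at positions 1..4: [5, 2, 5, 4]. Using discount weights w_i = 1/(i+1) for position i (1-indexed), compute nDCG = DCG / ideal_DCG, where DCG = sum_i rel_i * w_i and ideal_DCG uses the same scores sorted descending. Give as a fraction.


Position discount weights w_i = 1/(i+1) for i=1..4:
Weights = [1/2, 1/3, 1/4, 1/5]
Actual relevance: [5, 2, 5, 4]
DCG = 5/2 + 2/3 + 5/4 + 4/5 = 313/60
Ideal relevance (sorted desc): [5, 5, 4, 2]
Ideal DCG = 5/2 + 5/3 + 4/4 + 2/5 = 167/30
nDCG = DCG / ideal_DCG = 313/60 / 167/30 = 313/334

313/334


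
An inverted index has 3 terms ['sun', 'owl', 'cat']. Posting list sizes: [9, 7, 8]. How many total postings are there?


Summing posting list sizes:
'sun': 9 postings
'owl': 7 postings
'cat': 8 postings
Total = 9 + 7 + 8 = 24

24


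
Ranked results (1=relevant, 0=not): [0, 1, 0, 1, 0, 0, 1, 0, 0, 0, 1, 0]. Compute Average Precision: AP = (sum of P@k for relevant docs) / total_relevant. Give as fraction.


Computing P@k for each relevant position:
Position 1: not relevant
Position 2: relevant, P@2 = 1/2 = 1/2
Position 3: not relevant
Position 4: relevant, P@4 = 2/4 = 1/2
Position 5: not relevant
Position 6: not relevant
Position 7: relevant, P@7 = 3/7 = 3/7
Position 8: not relevant
Position 9: not relevant
Position 10: not relevant
Position 11: relevant, P@11 = 4/11 = 4/11
Position 12: not relevant
Sum of P@k = 1/2 + 1/2 + 3/7 + 4/11 = 138/77
AP = 138/77 / 4 = 69/154

69/154


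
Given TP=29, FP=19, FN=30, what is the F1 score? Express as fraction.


F1 = 2 * P * R / (P + R)
P = TP/(TP+FP) = 29/48 = 29/48
R = TP/(TP+FN) = 29/59 = 29/59
2 * P * R = 2 * 29/48 * 29/59 = 841/1416
P + R = 29/48 + 29/59 = 3103/2832
F1 = 841/1416 / 3103/2832 = 58/107

58/107


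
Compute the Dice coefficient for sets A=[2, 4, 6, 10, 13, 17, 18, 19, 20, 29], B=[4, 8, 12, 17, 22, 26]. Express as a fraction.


A intersect B = [4, 17]
|A intersect B| = 2
|A| = 10, |B| = 6
Dice = 2*2 / (10+6)
= 4 / 16 = 1/4

1/4


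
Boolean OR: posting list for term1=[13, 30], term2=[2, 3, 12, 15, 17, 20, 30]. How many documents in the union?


Boolean OR: find union of posting lists
term1 docs: [13, 30]
term2 docs: [2, 3, 12, 15, 17, 20, 30]
Union: [2, 3, 12, 13, 15, 17, 20, 30]
|union| = 8

8


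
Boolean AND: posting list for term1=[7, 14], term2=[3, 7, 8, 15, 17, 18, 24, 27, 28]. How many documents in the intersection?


Boolean AND: find intersection of posting lists
term1 docs: [7, 14]
term2 docs: [3, 7, 8, 15, 17, 18, 24, 27, 28]
Intersection: [7]
|intersection| = 1

1


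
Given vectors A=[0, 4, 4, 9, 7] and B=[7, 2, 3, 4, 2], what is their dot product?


Dot product = sum of element-wise products
A[0]*B[0] = 0*7 = 0
A[1]*B[1] = 4*2 = 8
A[2]*B[2] = 4*3 = 12
A[3]*B[3] = 9*4 = 36
A[4]*B[4] = 7*2 = 14
Sum = 0 + 8 + 12 + 36 + 14 = 70

70


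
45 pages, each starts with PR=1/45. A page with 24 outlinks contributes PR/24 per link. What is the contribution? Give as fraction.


Initial PR = 1/45 = 1/45
Outlinks = 24
Contribution per link = PR / outlinks
= 1/45 / 24
= 1/1080

1/1080


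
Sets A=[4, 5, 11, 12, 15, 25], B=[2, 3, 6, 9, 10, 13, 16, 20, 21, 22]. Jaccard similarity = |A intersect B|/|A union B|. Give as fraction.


A intersect B = []
|A intersect B| = 0
A union B = [2, 3, 4, 5, 6, 9, 10, 11, 12, 13, 15, 16, 20, 21, 22, 25]
|A union B| = 16
Jaccard = 0/16 = 0

0


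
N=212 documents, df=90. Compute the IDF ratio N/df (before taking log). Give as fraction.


IDF ratio = N / df
= 212 / 90
= 106/45

106/45


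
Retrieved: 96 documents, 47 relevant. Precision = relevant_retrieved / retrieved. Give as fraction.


Precision = relevant_retrieved / total_retrieved
= 47 / 96
= 47 / (47 + 49)
= 47/96

47/96


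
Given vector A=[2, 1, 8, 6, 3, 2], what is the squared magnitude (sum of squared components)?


|A|^2 = sum of squared components
A[0]^2 = 2^2 = 4
A[1]^2 = 1^2 = 1
A[2]^2 = 8^2 = 64
A[3]^2 = 6^2 = 36
A[4]^2 = 3^2 = 9
A[5]^2 = 2^2 = 4
Sum = 4 + 1 + 64 + 36 + 9 + 4 = 118

118


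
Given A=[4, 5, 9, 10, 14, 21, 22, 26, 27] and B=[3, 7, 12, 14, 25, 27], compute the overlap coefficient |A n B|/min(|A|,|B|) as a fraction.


A intersect B = [14, 27]
|A intersect B| = 2
min(|A|, |B|) = min(9, 6) = 6
Overlap = 2 / 6 = 1/3

1/3


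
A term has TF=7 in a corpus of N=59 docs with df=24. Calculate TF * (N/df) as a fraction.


TF * (N/df)
= 7 * (59/24)
= 7 * 59/24
= 413/24

413/24


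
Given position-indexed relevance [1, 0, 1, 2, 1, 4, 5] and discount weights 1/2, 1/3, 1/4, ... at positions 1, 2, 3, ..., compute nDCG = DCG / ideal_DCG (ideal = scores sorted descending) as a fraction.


Position discount weights w_i = 1/(i+1) for i=1..7:
Weights = [1/2, 1/3, 1/4, 1/5, 1/6, 1/7, 1/8]
Actual relevance: [1, 0, 1, 2, 1, 4, 5]
DCG = 1/2 + 0/3 + 1/4 + 2/5 + 1/6 + 4/7 + 5/8 = 2111/840
Ideal relevance (sorted desc): [5, 4, 2, 1, 1, 1, 0]
Ideal DCG = 5/2 + 4/3 + 2/4 + 1/5 + 1/6 + 1/7 + 0/8 = 339/70
nDCG = DCG / ideal_DCG = 2111/840 / 339/70 = 2111/4068

2111/4068


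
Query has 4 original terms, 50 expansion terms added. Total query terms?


Original terms: 4
Expansion terms: 50
Total = 4 + 50 = 54

54


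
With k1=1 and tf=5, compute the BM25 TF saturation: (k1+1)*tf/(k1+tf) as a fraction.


BM25 TF component = (k1+1)*tf / (k1+tf)
k1 = 1, tf = 5
Numerator = (1+1)*5 = 10
Denominator = 1 + 5 = 6
= 10/6 = 5/3

5/3


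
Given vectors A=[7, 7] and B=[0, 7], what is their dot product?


Dot product = sum of element-wise products
A[0]*B[0] = 7*0 = 0
A[1]*B[1] = 7*7 = 49
Sum = 0 + 49 = 49

49


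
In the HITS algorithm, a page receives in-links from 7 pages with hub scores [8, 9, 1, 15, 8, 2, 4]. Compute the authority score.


Authority = sum of hub scores of in-linkers
In-link 1: hub score = 8
In-link 2: hub score = 9
In-link 3: hub score = 1
In-link 4: hub score = 15
In-link 5: hub score = 8
In-link 6: hub score = 2
In-link 7: hub score = 4
Authority = 8 + 9 + 1 + 15 + 8 + 2 + 4 = 47

47


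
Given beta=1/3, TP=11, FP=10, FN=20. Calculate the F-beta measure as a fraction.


P = TP/(TP+FP) = 11/21 = 11/21
R = TP/(TP+FN) = 11/31 = 11/31
beta^2 = 1/3^2 = 1/9
(1 + beta^2) = 10/9
Numerator = (1+beta^2)*P*R = 1210/5859
Denominator = beta^2*P + R = 11/189 + 11/31 = 2420/5859
F_beta = 1/2

1/2


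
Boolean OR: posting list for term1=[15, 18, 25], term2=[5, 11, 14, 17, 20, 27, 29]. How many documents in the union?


Boolean OR: find union of posting lists
term1 docs: [15, 18, 25]
term2 docs: [5, 11, 14, 17, 20, 27, 29]
Union: [5, 11, 14, 15, 17, 18, 20, 25, 27, 29]
|union| = 10

10


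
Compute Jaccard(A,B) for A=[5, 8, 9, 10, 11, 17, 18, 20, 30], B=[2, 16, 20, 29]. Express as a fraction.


A intersect B = [20]
|A intersect B| = 1
A union B = [2, 5, 8, 9, 10, 11, 16, 17, 18, 20, 29, 30]
|A union B| = 12
Jaccard = 1/12 = 1/12

1/12


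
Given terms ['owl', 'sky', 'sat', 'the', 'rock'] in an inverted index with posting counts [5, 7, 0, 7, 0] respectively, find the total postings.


Summing posting list sizes:
'owl': 5 postings
'sky': 7 postings
'sat': 0 postings
'the': 7 postings
'rock': 0 postings
Total = 5 + 7 + 0 + 7 + 0 = 19

19


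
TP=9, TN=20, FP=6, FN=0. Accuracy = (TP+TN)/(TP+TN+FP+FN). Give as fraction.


Accuracy = (TP + TN) / (TP + TN + FP + FN)
TP + TN = 9 + 20 = 29
Total = 9 + 20 + 6 + 0 = 35
Accuracy = 29 / 35 = 29/35

29/35


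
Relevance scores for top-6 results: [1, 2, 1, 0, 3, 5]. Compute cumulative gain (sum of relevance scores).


Cumulative Gain = sum of relevance scores
Position 1: rel=1, running sum=1
Position 2: rel=2, running sum=3
Position 3: rel=1, running sum=4
Position 4: rel=0, running sum=4
Position 5: rel=3, running sum=7
Position 6: rel=5, running sum=12
CG = 12

12


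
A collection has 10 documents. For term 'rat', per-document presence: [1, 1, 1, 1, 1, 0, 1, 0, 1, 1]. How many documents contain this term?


Checking each document for 'rat':
Doc 1: present
Doc 2: present
Doc 3: present
Doc 4: present
Doc 5: present
Doc 6: absent
Doc 7: present
Doc 8: absent
Doc 9: present
Doc 10: present
df = sum of presences = 1 + 1 + 1 + 1 + 1 + 0 + 1 + 0 + 1 + 1 = 8

8


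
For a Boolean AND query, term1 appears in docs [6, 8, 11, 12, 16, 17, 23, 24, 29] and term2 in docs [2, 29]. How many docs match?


Boolean AND: find intersection of posting lists
term1 docs: [6, 8, 11, 12, 16, 17, 23, 24, 29]
term2 docs: [2, 29]
Intersection: [29]
|intersection| = 1

1


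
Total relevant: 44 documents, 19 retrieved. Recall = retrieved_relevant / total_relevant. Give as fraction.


Recall = retrieved_relevant / total_relevant
= 19 / 44
= 19 / (19 + 25)
= 19/44

19/44


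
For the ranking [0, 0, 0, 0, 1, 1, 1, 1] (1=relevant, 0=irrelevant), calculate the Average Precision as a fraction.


Computing P@k for each relevant position:
Position 1: not relevant
Position 2: not relevant
Position 3: not relevant
Position 4: not relevant
Position 5: relevant, P@5 = 1/5 = 1/5
Position 6: relevant, P@6 = 2/6 = 1/3
Position 7: relevant, P@7 = 3/7 = 3/7
Position 8: relevant, P@8 = 4/8 = 1/2
Sum of P@k = 1/5 + 1/3 + 3/7 + 1/2 = 307/210
AP = 307/210 / 4 = 307/840

307/840


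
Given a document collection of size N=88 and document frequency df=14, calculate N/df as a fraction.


IDF ratio = N / df
= 88 / 14
= 44/7

44/7


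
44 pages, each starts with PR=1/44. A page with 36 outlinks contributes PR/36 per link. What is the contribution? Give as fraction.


Initial PR = 1/44 = 1/44
Outlinks = 36
Contribution per link = PR / outlinks
= 1/44 / 36
= 1/1584

1/1584


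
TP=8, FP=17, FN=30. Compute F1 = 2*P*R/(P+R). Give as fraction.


F1 = 2 * P * R / (P + R)
P = TP/(TP+FP) = 8/25 = 8/25
R = TP/(TP+FN) = 8/38 = 4/19
2 * P * R = 2 * 8/25 * 4/19 = 64/475
P + R = 8/25 + 4/19 = 252/475
F1 = 64/475 / 252/475 = 16/63

16/63


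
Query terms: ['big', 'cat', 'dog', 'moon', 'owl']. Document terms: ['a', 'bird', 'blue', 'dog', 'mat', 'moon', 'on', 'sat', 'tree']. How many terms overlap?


Query terms: ['big', 'cat', 'dog', 'moon', 'owl']
Document terms: ['a', 'bird', 'blue', 'dog', 'mat', 'moon', 'on', 'sat', 'tree']
Common terms: ['dog', 'moon']
Overlap count = 2

2


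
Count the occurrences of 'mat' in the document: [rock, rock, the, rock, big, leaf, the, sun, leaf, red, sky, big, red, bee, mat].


Document has 15 words
Scanning for 'mat':
Found at positions: [14]
Count = 1

1


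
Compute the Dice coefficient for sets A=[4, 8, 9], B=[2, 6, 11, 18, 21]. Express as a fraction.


A intersect B = []
|A intersect B| = 0
|A| = 3, |B| = 5
Dice = 2*0 / (3+5)
= 0 / 8 = 0

0


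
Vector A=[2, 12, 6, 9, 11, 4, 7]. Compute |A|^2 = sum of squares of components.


|A|^2 = sum of squared components
A[0]^2 = 2^2 = 4
A[1]^2 = 12^2 = 144
A[2]^2 = 6^2 = 36
A[3]^2 = 9^2 = 81
A[4]^2 = 11^2 = 121
A[5]^2 = 4^2 = 16
A[6]^2 = 7^2 = 49
Sum = 4 + 144 + 36 + 81 + 121 + 16 + 49 = 451

451


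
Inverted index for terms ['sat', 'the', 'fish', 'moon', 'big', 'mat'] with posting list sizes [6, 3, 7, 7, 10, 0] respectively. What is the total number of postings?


Summing posting list sizes:
'sat': 6 postings
'the': 3 postings
'fish': 7 postings
'moon': 7 postings
'big': 10 postings
'mat': 0 postings
Total = 6 + 3 + 7 + 7 + 10 + 0 = 33

33


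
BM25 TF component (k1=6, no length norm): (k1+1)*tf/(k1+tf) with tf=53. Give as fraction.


BM25 TF component = (k1+1)*tf / (k1+tf)
k1 = 6, tf = 53
Numerator = (6+1)*53 = 371
Denominator = 6 + 53 = 59
= 371/59 = 371/59

371/59


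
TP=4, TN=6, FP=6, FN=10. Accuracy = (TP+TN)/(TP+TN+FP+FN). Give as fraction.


Accuracy = (TP + TN) / (TP + TN + FP + FN)
TP + TN = 4 + 6 = 10
Total = 4 + 6 + 6 + 10 = 26
Accuracy = 10 / 26 = 5/13

5/13


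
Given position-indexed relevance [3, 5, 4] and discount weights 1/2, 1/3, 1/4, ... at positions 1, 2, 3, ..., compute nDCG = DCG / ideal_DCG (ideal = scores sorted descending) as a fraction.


Position discount weights w_i = 1/(i+1) for i=1..3:
Weights = [1/2, 1/3, 1/4]
Actual relevance: [3, 5, 4]
DCG = 3/2 + 5/3 + 4/4 = 25/6
Ideal relevance (sorted desc): [5, 4, 3]
Ideal DCG = 5/2 + 4/3 + 3/4 = 55/12
nDCG = DCG / ideal_DCG = 25/6 / 55/12 = 10/11

10/11


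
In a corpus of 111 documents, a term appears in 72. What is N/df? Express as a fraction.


IDF ratio = N / df
= 111 / 72
= 37/24

37/24


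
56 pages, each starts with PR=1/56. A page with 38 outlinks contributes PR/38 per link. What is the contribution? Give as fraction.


Initial PR = 1/56 = 1/56
Outlinks = 38
Contribution per link = PR / outlinks
= 1/56 / 38
= 1/2128

1/2128


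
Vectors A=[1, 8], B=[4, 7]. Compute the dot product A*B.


Dot product = sum of element-wise products
A[0]*B[0] = 1*4 = 4
A[1]*B[1] = 8*7 = 56
Sum = 4 + 56 = 60

60


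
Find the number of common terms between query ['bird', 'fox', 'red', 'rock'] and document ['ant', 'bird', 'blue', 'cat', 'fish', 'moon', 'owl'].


Query terms: ['bird', 'fox', 'red', 'rock']
Document terms: ['ant', 'bird', 'blue', 'cat', 'fish', 'moon', 'owl']
Common terms: ['bird']
Overlap count = 1

1


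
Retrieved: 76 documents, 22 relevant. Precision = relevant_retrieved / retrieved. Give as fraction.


Precision = relevant_retrieved / total_retrieved
= 22 / 76
= 22 / (22 + 54)
= 11/38

11/38


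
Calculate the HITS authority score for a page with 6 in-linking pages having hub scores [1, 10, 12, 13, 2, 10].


Authority = sum of hub scores of in-linkers
In-link 1: hub score = 1
In-link 2: hub score = 10
In-link 3: hub score = 12
In-link 4: hub score = 13
In-link 5: hub score = 2
In-link 6: hub score = 10
Authority = 1 + 10 + 12 + 13 + 2 + 10 = 48

48


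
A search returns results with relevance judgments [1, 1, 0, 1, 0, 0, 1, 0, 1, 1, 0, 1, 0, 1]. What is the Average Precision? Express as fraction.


Computing P@k for each relevant position:
Position 1: relevant, P@1 = 1/1 = 1
Position 2: relevant, P@2 = 2/2 = 1
Position 3: not relevant
Position 4: relevant, P@4 = 3/4 = 3/4
Position 5: not relevant
Position 6: not relevant
Position 7: relevant, P@7 = 4/7 = 4/7
Position 8: not relevant
Position 9: relevant, P@9 = 5/9 = 5/9
Position 10: relevant, P@10 = 6/10 = 3/5
Position 11: not relevant
Position 12: relevant, P@12 = 7/12 = 7/12
Position 13: not relevant
Position 14: relevant, P@14 = 8/14 = 4/7
Sum of P@k = 1 + 1 + 3/4 + 4/7 + 5/9 + 3/5 + 7/12 + 4/7 = 1774/315
AP = 1774/315 / 8 = 887/1260

887/1260


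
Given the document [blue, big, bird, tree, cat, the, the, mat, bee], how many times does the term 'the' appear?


Document has 9 words
Scanning for 'the':
Found at positions: [5, 6]
Count = 2

2


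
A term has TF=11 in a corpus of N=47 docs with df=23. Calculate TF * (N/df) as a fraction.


TF * (N/df)
= 11 * (47/23)
= 11 * 47/23
= 517/23

517/23


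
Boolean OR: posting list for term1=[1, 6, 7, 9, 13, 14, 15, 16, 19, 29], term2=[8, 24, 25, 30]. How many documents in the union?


Boolean OR: find union of posting lists
term1 docs: [1, 6, 7, 9, 13, 14, 15, 16, 19, 29]
term2 docs: [8, 24, 25, 30]
Union: [1, 6, 7, 8, 9, 13, 14, 15, 16, 19, 24, 25, 29, 30]
|union| = 14

14


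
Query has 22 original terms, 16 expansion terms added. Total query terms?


Original terms: 22
Expansion terms: 16
Total = 22 + 16 = 38

38


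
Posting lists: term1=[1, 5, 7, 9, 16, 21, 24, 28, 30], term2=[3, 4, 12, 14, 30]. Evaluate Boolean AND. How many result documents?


Boolean AND: find intersection of posting lists
term1 docs: [1, 5, 7, 9, 16, 21, 24, 28, 30]
term2 docs: [3, 4, 12, 14, 30]
Intersection: [30]
|intersection| = 1

1


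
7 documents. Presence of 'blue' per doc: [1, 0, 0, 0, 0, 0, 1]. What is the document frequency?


Checking each document for 'blue':
Doc 1: present
Doc 2: absent
Doc 3: absent
Doc 4: absent
Doc 5: absent
Doc 6: absent
Doc 7: present
df = sum of presences = 1 + 0 + 0 + 0 + 0 + 0 + 1 = 2

2


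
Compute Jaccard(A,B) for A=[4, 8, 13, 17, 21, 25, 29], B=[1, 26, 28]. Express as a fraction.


A intersect B = []
|A intersect B| = 0
A union B = [1, 4, 8, 13, 17, 21, 25, 26, 28, 29]
|A union B| = 10
Jaccard = 0/10 = 0

0


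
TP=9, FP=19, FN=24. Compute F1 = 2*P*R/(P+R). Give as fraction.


F1 = 2 * P * R / (P + R)
P = TP/(TP+FP) = 9/28 = 9/28
R = TP/(TP+FN) = 9/33 = 3/11
2 * P * R = 2 * 9/28 * 3/11 = 27/154
P + R = 9/28 + 3/11 = 183/308
F1 = 27/154 / 183/308 = 18/61

18/61


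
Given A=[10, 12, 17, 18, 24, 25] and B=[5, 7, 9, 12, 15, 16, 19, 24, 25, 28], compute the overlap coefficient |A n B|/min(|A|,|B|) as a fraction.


A intersect B = [12, 24, 25]
|A intersect B| = 3
min(|A|, |B|) = min(6, 10) = 6
Overlap = 3 / 6 = 1/2

1/2


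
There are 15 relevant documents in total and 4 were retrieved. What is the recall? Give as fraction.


Recall = retrieved_relevant / total_relevant
= 4 / 15
= 4 / (4 + 11)
= 4/15

4/15


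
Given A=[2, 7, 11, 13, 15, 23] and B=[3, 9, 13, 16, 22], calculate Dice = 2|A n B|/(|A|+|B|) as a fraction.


A intersect B = [13]
|A intersect B| = 1
|A| = 6, |B| = 5
Dice = 2*1 / (6+5)
= 2 / 11 = 2/11

2/11


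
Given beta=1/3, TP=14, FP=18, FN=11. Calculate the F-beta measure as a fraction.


P = TP/(TP+FP) = 14/32 = 7/16
R = TP/(TP+FN) = 14/25 = 14/25
beta^2 = 1/3^2 = 1/9
(1 + beta^2) = 10/9
Numerator = (1+beta^2)*P*R = 49/180
Denominator = beta^2*P + R = 7/144 + 14/25 = 2191/3600
F_beta = 140/313

140/313


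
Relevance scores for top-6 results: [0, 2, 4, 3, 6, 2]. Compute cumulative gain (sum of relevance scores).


Cumulative Gain = sum of relevance scores
Position 1: rel=0, running sum=0
Position 2: rel=2, running sum=2
Position 3: rel=4, running sum=6
Position 4: rel=3, running sum=9
Position 5: rel=6, running sum=15
Position 6: rel=2, running sum=17
CG = 17

17


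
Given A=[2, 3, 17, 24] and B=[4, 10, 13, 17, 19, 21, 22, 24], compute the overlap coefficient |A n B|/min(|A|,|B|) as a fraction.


A intersect B = [17, 24]
|A intersect B| = 2
min(|A|, |B|) = min(4, 8) = 4
Overlap = 2 / 4 = 1/2

1/2


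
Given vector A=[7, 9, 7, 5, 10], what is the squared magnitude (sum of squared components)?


|A|^2 = sum of squared components
A[0]^2 = 7^2 = 49
A[1]^2 = 9^2 = 81
A[2]^2 = 7^2 = 49
A[3]^2 = 5^2 = 25
A[4]^2 = 10^2 = 100
Sum = 49 + 81 + 49 + 25 + 100 = 304

304


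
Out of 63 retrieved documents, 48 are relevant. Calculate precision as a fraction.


Precision = relevant_retrieved / total_retrieved
= 48 / 63
= 48 / (48 + 15)
= 16/21

16/21


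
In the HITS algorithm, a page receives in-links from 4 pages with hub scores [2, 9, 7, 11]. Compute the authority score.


Authority = sum of hub scores of in-linkers
In-link 1: hub score = 2
In-link 2: hub score = 9
In-link 3: hub score = 7
In-link 4: hub score = 11
Authority = 2 + 9 + 7 + 11 = 29

29


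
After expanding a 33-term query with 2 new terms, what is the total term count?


Original terms: 33
Expansion terms: 2
Total = 33 + 2 = 35

35


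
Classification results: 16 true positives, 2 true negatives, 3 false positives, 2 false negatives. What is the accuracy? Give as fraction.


Accuracy = (TP + TN) / (TP + TN + FP + FN)
TP + TN = 16 + 2 = 18
Total = 16 + 2 + 3 + 2 = 23
Accuracy = 18 / 23 = 18/23

18/23


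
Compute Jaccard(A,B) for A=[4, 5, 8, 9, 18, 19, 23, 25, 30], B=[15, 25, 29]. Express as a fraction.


A intersect B = [25]
|A intersect B| = 1
A union B = [4, 5, 8, 9, 15, 18, 19, 23, 25, 29, 30]
|A union B| = 11
Jaccard = 1/11 = 1/11

1/11


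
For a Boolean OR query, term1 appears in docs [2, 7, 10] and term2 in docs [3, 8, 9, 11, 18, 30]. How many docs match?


Boolean OR: find union of posting lists
term1 docs: [2, 7, 10]
term2 docs: [3, 8, 9, 11, 18, 30]
Union: [2, 3, 7, 8, 9, 10, 11, 18, 30]
|union| = 9

9


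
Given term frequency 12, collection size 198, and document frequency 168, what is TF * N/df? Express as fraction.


TF * (N/df)
= 12 * (198/168)
= 12 * 33/28
= 99/7

99/7


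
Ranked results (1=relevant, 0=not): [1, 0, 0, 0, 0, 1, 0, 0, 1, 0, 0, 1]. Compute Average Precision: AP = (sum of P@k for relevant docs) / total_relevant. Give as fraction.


Computing P@k for each relevant position:
Position 1: relevant, P@1 = 1/1 = 1
Position 2: not relevant
Position 3: not relevant
Position 4: not relevant
Position 5: not relevant
Position 6: relevant, P@6 = 2/6 = 1/3
Position 7: not relevant
Position 8: not relevant
Position 9: relevant, P@9 = 3/9 = 1/3
Position 10: not relevant
Position 11: not relevant
Position 12: relevant, P@12 = 4/12 = 1/3
Sum of P@k = 1 + 1/3 + 1/3 + 1/3 = 2
AP = 2 / 4 = 1/2

1/2


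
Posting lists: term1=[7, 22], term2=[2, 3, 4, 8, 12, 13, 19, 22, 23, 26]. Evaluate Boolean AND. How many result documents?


Boolean AND: find intersection of posting lists
term1 docs: [7, 22]
term2 docs: [2, 3, 4, 8, 12, 13, 19, 22, 23, 26]
Intersection: [22]
|intersection| = 1

1


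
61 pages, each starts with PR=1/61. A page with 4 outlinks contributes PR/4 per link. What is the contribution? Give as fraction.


Initial PR = 1/61 = 1/61
Outlinks = 4
Contribution per link = PR / outlinks
= 1/61 / 4
= 1/244

1/244


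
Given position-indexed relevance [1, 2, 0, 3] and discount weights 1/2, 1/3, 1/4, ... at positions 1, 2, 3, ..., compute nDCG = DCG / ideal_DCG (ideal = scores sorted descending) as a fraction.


Position discount weights w_i = 1/(i+1) for i=1..4:
Weights = [1/2, 1/3, 1/4, 1/5]
Actual relevance: [1, 2, 0, 3]
DCG = 1/2 + 2/3 + 0/4 + 3/5 = 53/30
Ideal relevance (sorted desc): [3, 2, 1, 0]
Ideal DCG = 3/2 + 2/3 + 1/4 + 0/5 = 29/12
nDCG = DCG / ideal_DCG = 53/30 / 29/12 = 106/145

106/145


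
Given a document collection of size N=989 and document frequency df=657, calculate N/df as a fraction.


IDF ratio = N / df
= 989 / 657
= 989/657

989/657


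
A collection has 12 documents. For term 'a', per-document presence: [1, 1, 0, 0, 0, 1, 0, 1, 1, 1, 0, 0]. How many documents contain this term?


Checking each document for 'a':
Doc 1: present
Doc 2: present
Doc 3: absent
Doc 4: absent
Doc 5: absent
Doc 6: present
Doc 7: absent
Doc 8: present
Doc 9: present
Doc 10: present
Doc 11: absent
Doc 12: absent
df = sum of presences = 1 + 1 + 0 + 0 + 0 + 1 + 0 + 1 + 1 + 1 + 0 + 0 = 6

6


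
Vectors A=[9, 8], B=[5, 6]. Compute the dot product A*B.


Dot product = sum of element-wise products
A[0]*B[0] = 9*5 = 45
A[1]*B[1] = 8*6 = 48
Sum = 45 + 48 = 93

93


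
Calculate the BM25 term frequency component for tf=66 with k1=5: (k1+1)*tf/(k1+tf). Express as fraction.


BM25 TF component = (k1+1)*tf / (k1+tf)
k1 = 5, tf = 66
Numerator = (5+1)*66 = 396
Denominator = 5 + 66 = 71
= 396/71 = 396/71

396/71


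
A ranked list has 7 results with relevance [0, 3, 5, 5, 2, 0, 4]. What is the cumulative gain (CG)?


Cumulative Gain = sum of relevance scores
Position 1: rel=0, running sum=0
Position 2: rel=3, running sum=3
Position 3: rel=5, running sum=8
Position 4: rel=5, running sum=13
Position 5: rel=2, running sum=15
Position 6: rel=0, running sum=15
Position 7: rel=4, running sum=19
CG = 19

19


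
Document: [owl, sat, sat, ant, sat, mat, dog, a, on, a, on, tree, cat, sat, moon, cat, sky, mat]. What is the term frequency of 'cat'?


Document has 18 words
Scanning for 'cat':
Found at positions: [12, 15]
Count = 2

2


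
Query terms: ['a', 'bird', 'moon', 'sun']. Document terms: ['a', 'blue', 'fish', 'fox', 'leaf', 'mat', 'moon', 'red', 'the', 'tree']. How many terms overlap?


Query terms: ['a', 'bird', 'moon', 'sun']
Document terms: ['a', 'blue', 'fish', 'fox', 'leaf', 'mat', 'moon', 'red', 'the', 'tree']
Common terms: ['a', 'moon']
Overlap count = 2

2


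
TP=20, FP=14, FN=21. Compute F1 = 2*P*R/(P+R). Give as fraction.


F1 = 2 * P * R / (P + R)
P = TP/(TP+FP) = 20/34 = 10/17
R = TP/(TP+FN) = 20/41 = 20/41
2 * P * R = 2 * 10/17 * 20/41 = 400/697
P + R = 10/17 + 20/41 = 750/697
F1 = 400/697 / 750/697 = 8/15

8/15


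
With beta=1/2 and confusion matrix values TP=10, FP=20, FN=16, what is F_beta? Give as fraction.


P = TP/(TP+FP) = 10/30 = 1/3
R = TP/(TP+FN) = 10/26 = 5/13
beta^2 = 1/2^2 = 1/4
(1 + beta^2) = 5/4
Numerator = (1+beta^2)*P*R = 25/156
Denominator = beta^2*P + R = 1/12 + 5/13 = 73/156
F_beta = 25/73

25/73


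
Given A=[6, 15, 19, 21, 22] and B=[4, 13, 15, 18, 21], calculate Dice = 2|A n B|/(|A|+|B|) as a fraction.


A intersect B = [15, 21]
|A intersect B| = 2
|A| = 5, |B| = 5
Dice = 2*2 / (5+5)
= 4 / 10 = 2/5

2/5


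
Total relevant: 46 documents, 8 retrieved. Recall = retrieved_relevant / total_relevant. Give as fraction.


Recall = retrieved_relevant / total_relevant
= 8 / 46
= 8 / (8 + 38)
= 4/23

4/23


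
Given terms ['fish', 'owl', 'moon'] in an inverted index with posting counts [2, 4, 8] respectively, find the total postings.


Summing posting list sizes:
'fish': 2 postings
'owl': 4 postings
'moon': 8 postings
Total = 2 + 4 + 8 = 14

14


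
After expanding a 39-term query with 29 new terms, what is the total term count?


Original terms: 39
Expansion terms: 29
Total = 39 + 29 = 68

68


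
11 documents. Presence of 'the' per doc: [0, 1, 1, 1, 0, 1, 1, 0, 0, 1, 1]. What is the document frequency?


Checking each document for 'the':
Doc 1: absent
Doc 2: present
Doc 3: present
Doc 4: present
Doc 5: absent
Doc 6: present
Doc 7: present
Doc 8: absent
Doc 9: absent
Doc 10: present
Doc 11: present
df = sum of presences = 0 + 1 + 1 + 1 + 0 + 1 + 1 + 0 + 0 + 1 + 1 = 7

7


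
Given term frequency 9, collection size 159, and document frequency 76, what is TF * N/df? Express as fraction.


TF * (N/df)
= 9 * (159/76)
= 9 * 159/76
= 1431/76

1431/76


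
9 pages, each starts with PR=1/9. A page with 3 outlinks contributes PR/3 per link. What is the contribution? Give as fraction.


Initial PR = 1/9 = 1/9
Outlinks = 3
Contribution per link = PR / outlinks
= 1/9 / 3
= 1/27

1/27


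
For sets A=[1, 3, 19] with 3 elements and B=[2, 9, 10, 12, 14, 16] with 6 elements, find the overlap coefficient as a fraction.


A intersect B = []
|A intersect B| = 0
min(|A|, |B|) = min(3, 6) = 3
Overlap = 0 / 3 = 0

0


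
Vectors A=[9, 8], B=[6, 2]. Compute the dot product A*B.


Dot product = sum of element-wise products
A[0]*B[0] = 9*6 = 54
A[1]*B[1] = 8*2 = 16
Sum = 54 + 16 = 70

70


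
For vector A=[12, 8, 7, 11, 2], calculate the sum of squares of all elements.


|A|^2 = sum of squared components
A[0]^2 = 12^2 = 144
A[1]^2 = 8^2 = 64
A[2]^2 = 7^2 = 49
A[3]^2 = 11^2 = 121
A[4]^2 = 2^2 = 4
Sum = 144 + 64 + 49 + 121 + 4 = 382

382


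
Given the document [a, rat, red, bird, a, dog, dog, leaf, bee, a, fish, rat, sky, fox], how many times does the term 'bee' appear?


Document has 14 words
Scanning for 'bee':
Found at positions: [8]
Count = 1

1


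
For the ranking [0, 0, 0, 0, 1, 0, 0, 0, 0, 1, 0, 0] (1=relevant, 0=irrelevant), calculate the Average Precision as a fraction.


Computing P@k for each relevant position:
Position 1: not relevant
Position 2: not relevant
Position 3: not relevant
Position 4: not relevant
Position 5: relevant, P@5 = 1/5 = 1/5
Position 6: not relevant
Position 7: not relevant
Position 8: not relevant
Position 9: not relevant
Position 10: relevant, P@10 = 2/10 = 1/5
Position 11: not relevant
Position 12: not relevant
Sum of P@k = 1/5 + 1/5 = 2/5
AP = 2/5 / 2 = 1/5

1/5


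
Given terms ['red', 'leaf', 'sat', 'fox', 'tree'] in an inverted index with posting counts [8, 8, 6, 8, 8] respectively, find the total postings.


Summing posting list sizes:
'red': 8 postings
'leaf': 8 postings
'sat': 6 postings
'fox': 8 postings
'tree': 8 postings
Total = 8 + 8 + 6 + 8 + 8 = 38

38


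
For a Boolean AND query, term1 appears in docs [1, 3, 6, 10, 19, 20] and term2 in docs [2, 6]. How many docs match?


Boolean AND: find intersection of posting lists
term1 docs: [1, 3, 6, 10, 19, 20]
term2 docs: [2, 6]
Intersection: [6]
|intersection| = 1

1


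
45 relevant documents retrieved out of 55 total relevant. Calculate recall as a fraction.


Recall = retrieved_relevant / total_relevant
= 45 / 55
= 45 / (45 + 10)
= 9/11

9/11


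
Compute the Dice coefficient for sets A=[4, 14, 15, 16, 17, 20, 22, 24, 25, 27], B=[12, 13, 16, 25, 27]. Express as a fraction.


A intersect B = [16, 25, 27]
|A intersect B| = 3
|A| = 10, |B| = 5
Dice = 2*3 / (10+5)
= 6 / 15 = 2/5

2/5


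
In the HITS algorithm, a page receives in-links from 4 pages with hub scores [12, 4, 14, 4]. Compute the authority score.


Authority = sum of hub scores of in-linkers
In-link 1: hub score = 12
In-link 2: hub score = 4
In-link 3: hub score = 14
In-link 4: hub score = 4
Authority = 12 + 4 + 14 + 4 = 34

34


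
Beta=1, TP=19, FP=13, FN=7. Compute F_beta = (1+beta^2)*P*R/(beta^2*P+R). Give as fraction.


P = TP/(TP+FP) = 19/32 = 19/32
R = TP/(TP+FN) = 19/26 = 19/26
beta^2 = 1^2 = 1
(1 + beta^2) = 2
Numerator = (1+beta^2)*P*R = 361/416
Denominator = beta^2*P + R = 19/32 + 19/26 = 551/416
F_beta = 19/29

19/29


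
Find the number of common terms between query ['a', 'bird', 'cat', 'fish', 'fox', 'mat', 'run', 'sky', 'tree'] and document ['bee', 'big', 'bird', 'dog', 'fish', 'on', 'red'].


Query terms: ['a', 'bird', 'cat', 'fish', 'fox', 'mat', 'run', 'sky', 'tree']
Document terms: ['bee', 'big', 'bird', 'dog', 'fish', 'on', 'red']
Common terms: ['bird', 'fish']
Overlap count = 2

2


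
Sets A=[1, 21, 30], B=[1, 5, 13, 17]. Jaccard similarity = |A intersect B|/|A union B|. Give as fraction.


A intersect B = [1]
|A intersect B| = 1
A union B = [1, 5, 13, 17, 21, 30]
|A union B| = 6
Jaccard = 1/6 = 1/6

1/6


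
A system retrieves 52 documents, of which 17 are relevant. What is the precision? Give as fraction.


Precision = relevant_retrieved / total_retrieved
= 17 / 52
= 17 / (17 + 35)
= 17/52

17/52


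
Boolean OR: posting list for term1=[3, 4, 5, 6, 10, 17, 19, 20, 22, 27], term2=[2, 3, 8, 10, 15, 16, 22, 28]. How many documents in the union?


Boolean OR: find union of posting lists
term1 docs: [3, 4, 5, 6, 10, 17, 19, 20, 22, 27]
term2 docs: [2, 3, 8, 10, 15, 16, 22, 28]
Union: [2, 3, 4, 5, 6, 8, 10, 15, 16, 17, 19, 20, 22, 27, 28]
|union| = 15

15


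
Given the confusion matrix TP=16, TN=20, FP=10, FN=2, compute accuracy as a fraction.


Accuracy = (TP + TN) / (TP + TN + FP + FN)
TP + TN = 16 + 20 = 36
Total = 16 + 20 + 10 + 2 = 48
Accuracy = 36 / 48 = 3/4

3/4


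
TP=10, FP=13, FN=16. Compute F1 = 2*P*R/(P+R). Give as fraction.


F1 = 2 * P * R / (P + R)
P = TP/(TP+FP) = 10/23 = 10/23
R = TP/(TP+FN) = 10/26 = 5/13
2 * P * R = 2 * 10/23 * 5/13 = 100/299
P + R = 10/23 + 5/13 = 245/299
F1 = 100/299 / 245/299 = 20/49

20/49
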